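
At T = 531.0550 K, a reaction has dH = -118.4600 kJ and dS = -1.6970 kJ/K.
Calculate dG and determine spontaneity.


T*dS = 531.0550 * -1.6970 = -901.2003 kJ
dG = -118.4600 + 901.2003 = 782.7403 kJ (non-spontaneous)

dG = 782.7403 kJ, non-spontaneous


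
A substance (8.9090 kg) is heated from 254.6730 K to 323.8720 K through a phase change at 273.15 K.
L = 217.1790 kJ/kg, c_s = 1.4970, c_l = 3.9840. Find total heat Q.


Q1 (sensible, solid) = 8.9090 * 1.4970 * 18.4770 = 246.4236 kJ
Q2 (latent) = 8.9090 * 217.1790 = 1934.8477 kJ
Q3 (sensible, liquid) = 8.9090 * 3.9840 * 50.7220 = 1800.2991 kJ
Q_total = 3981.5703 kJ

3981.5703 kJ


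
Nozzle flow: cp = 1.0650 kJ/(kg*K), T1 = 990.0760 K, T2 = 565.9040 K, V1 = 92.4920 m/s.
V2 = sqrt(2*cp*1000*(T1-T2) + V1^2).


dT = 424.1720 K
2*cp*1000*dT = 903486.3600
V1^2 = 8554.7701
V2 = sqrt(912041.1301) = 955.0084 m/s

955.0084 m/s


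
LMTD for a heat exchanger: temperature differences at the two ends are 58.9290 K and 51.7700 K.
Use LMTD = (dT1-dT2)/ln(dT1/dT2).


dT1/dT2 = 1.1383
ln(dT1/dT2) = 0.1295
LMTD = 7.1590 / 0.1295 = 55.2723 K

55.2723 K


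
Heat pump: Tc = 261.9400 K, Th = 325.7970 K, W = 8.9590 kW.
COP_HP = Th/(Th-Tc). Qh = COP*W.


COP = 325.7970 / 63.8570 = 5.1020
Qh = 5.1020 * 8.9590 = 45.7086 kW

COP = 5.1020, Qh = 45.7086 kW


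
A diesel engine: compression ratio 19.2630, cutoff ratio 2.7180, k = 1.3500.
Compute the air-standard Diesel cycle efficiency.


r^(k-1) = 2.8161
rc^k = 3.8569
eta = 0.5626 = 56.2596%

56.2596%


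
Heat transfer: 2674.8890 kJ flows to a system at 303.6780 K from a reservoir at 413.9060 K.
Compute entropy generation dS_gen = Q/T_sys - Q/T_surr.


dS_sys = 2674.8890/303.6780 = 8.8083 kJ/K
dS_surr = -2674.8890/413.9060 = -6.4626 kJ/K
dS_gen = 8.8083 - 6.4626 = 2.3458 kJ/K (irreversible)

dS_gen = 2.3458 kJ/K, irreversible


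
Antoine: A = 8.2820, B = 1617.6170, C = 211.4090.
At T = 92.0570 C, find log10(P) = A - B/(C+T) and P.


C+T = 303.4660
B/(C+T) = 5.3305
log10(P) = 8.2820 - 5.3305 = 2.9515
P = 10^2.9515 = 894.3923 mmHg

894.3923 mmHg


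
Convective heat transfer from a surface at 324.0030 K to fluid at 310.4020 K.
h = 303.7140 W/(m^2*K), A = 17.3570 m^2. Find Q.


dT = 13.6010 K
Q = 303.7140 * 17.3570 * 13.6010 = 71698.5406 W

71698.5406 W


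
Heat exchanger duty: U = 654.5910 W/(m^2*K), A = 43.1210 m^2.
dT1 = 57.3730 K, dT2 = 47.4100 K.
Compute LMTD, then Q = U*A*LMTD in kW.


LMTD = 52.2332 K
Q = 654.5910 * 43.1210 * 52.2332 = 1474367.5565 W = 1474.3676 kW

1474.3676 kW


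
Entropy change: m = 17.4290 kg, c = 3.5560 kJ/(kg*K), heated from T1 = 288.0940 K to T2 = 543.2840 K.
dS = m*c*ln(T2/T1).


T2/T1 = 1.8858
ln(T2/T1) = 0.6343
dS = 17.4290 * 3.5560 * 0.6343 = 39.3152 kJ/K

39.3152 kJ/K


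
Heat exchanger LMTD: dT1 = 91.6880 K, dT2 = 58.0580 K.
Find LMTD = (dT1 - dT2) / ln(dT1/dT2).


dT1/dT2 = 1.5792
ln(dT1/dT2) = 0.4569
LMTD = 33.6300 / 0.4569 = 73.5968 K

73.5968 K


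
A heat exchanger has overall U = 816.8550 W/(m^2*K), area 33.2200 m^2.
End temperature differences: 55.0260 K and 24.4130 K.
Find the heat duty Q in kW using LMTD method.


LMTD = 37.6687 K
Q = 816.8550 * 33.2200 * 37.6687 = 1022175.7249 W = 1022.1757 kW

1022.1757 kW


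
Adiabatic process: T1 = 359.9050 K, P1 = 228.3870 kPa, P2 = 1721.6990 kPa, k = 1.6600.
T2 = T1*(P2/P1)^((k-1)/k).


(k-1)/k = 0.3976
(P2/P1)^exp = 2.2325
T2 = 359.9050 * 2.2325 = 803.5044 K

803.5044 K


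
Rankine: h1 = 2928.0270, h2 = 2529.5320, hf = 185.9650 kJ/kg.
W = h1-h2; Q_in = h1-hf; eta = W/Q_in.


W = 398.4950 kJ/kg
Q_in = 2742.0620 kJ/kg
eta = 0.1453 = 14.5327%

eta = 14.5327%


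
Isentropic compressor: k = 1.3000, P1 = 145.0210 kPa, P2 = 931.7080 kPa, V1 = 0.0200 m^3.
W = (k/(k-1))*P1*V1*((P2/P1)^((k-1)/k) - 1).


(k-1)/k = 0.2308
(P2/P1)^exp = 1.5361
W = 4.3333 * 145.0210 * 0.0200 * (1.5361 - 1) = 6.7383 kJ

6.7383 kJ


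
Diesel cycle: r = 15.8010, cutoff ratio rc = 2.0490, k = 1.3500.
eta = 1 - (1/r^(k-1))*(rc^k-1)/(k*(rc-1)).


r^(k-1) = 2.6275
rc^k = 2.6338
eta = 0.5609 = 56.0915%

56.0915%


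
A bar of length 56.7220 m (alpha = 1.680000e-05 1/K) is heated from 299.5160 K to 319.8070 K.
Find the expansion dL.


dT = 20.2910 K
dL = 1.680000e-05 * 56.7220 * 20.2910 = 0.019336 m
L_final = 56.741336 m

dL = 0.019336 m


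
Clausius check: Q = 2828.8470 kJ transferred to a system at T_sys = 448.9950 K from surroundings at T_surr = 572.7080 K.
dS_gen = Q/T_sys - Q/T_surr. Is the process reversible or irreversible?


dS_sys = 2828.8470/448.9950 = 6.3004 kJ/K
dS_surr = -2828.8470/572.7080 = -4.9394 kJ/K
dS_gen = 6.3004 - 4.9394 = 1.3610 kJ/K (irreversible)

dS_gen = 1.3610 kJ/K, irreversible


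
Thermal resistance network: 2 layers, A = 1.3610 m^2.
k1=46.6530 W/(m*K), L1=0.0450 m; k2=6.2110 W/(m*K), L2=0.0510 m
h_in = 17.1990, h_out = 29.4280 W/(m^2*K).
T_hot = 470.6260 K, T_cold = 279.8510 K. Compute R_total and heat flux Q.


R_conv_in = 1/(17.1990*1.3610) = 0.0427
R_1 = 0.0450/(46.6530*1.3610) = 0.0007
R_2 = 0.0510/(6.2110*1.3610) = 0.0060
R_conv_out = 1/(29.4280*1.3610) = 0.0250
R_total = 0.0744 K/W
Q = 190.7750 / 0.0744 = 2563.1280 W

R_total = 0.0744 K/W, Q = 2563.1280 W


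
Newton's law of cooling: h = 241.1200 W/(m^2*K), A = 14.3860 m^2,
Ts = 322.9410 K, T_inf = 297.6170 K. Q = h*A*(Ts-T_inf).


dT = 25.3240 K
Q = 241.1200 * 14.3860 * 25.3240 = 87842.6838 W

87842.6838 W


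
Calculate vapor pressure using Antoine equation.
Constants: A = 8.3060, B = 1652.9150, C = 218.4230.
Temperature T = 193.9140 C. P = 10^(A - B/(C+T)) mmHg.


C+T = 412.3370
B/(C+T) = 4.0087
log10(P) = 8.3060 - 4.0087 = 4.2973
P = 10^4.2973 = 19831.2144 mmHg

19831.2144 mmHg


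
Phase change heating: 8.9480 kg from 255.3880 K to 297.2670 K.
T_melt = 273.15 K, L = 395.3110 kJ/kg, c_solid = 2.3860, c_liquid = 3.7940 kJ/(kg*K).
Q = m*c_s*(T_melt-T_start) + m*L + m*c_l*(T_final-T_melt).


Q1 (sensible, solid) = 8.9480 * 2.3860 * 17.7620 = 379.2174 kJ
Q2 (latent) = 8.9480 * 395.3110 = 3537.2428 kJ
Q3 (sensible, liquid) = 8.9480 * 3.7940 * 24.1170 = 818.7411 kJ
Q_total = 4735.2013 kJ

4735.2013 kJ


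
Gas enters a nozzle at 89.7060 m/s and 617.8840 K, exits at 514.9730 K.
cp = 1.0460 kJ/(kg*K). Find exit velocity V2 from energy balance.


dT = 102.9110 K
2*cp*1000*dT = 215289.8120
V1^2 = 8047.1664
V2 = sqrt(223336.9784) = 472.5854 m/s

472.5854 m/s


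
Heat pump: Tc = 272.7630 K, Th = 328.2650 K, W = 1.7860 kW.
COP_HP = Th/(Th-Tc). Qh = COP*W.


COP = 328.2650 / 55.5020 = 5.9145
Qh = 5.9145 * 1.7860 = 10.5632 kW

COP = 5.9145, Qh = 10.5632 kW


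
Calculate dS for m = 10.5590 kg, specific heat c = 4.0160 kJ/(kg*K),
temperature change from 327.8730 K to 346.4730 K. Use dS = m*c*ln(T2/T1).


T2/T1 = 1.0567
ln(T2/T1) = 0.0552
dS = 10.5590 * 4.0160 * 0.0552 = 2.3398 kJ/K

2.3398 kJ/K


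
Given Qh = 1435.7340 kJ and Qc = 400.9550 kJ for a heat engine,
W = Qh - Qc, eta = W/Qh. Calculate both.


W = 1435.7340 - 400.9550 = 1034.7790 kJ
eta = 1034.7790 / 1435.7340 = 0.7207 = 72.0732%

W = 1034.7790 kJ, eta = 72.0732%


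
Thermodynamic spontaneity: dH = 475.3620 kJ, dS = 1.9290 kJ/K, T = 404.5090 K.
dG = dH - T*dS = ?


T*dS = 404.5090 * 1.9290 = 780.2979 kJ
dG = 475.3620 - 780.2979 = -304.9359 kJ (spontaneous)

dG = -304.9359 kJ, spontaneous


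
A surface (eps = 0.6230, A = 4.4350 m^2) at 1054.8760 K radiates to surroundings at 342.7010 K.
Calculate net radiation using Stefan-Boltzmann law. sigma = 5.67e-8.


T^4 = 1.2382e+12
Tsurr^4 = 1.3793e+10
Q = 0.6230 * 5.67e-8 * 4.4350 * 1.2244e+12 = 191825.1368 W

191825.1368 W


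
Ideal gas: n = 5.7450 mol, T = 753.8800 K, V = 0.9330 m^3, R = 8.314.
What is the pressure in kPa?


P = nRT/V = 5.7450 * 8.314 * 753.8800 / 0.9330
= 36008.2715 / 0.9330 = 38594.0745 Pa = 38.5941 kPa

38.5941 kPa


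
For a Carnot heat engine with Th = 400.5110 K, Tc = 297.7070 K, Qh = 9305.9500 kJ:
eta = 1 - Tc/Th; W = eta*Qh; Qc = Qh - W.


eta = 1 - 297.7070/400.5110 = 0.2567
W = 0.2567 * 9305.9500 = 2388.6707 kJ
Qc = 9305.9500 - 2388.6707 = 6917.2793 kJ

eta = 25.6682%, W = 2388.6707 kJ, Qc = 6917.2793 kJ


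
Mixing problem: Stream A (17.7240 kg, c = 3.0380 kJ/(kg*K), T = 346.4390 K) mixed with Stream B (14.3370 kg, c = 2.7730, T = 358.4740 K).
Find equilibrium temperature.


num = 32905.8573
den = 93.6020
Tf = 351.5507 K

351.5507 K


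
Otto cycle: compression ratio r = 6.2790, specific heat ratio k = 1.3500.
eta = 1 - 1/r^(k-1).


r^(k-1) = 1.9022
eta = 1 - 1/1.9022 = 0.4743 = 47.4300%

47.4300%


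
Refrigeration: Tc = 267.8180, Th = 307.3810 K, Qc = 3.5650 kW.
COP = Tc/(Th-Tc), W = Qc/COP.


COP = 267.8180 / 39.5630 = 6.7694
W = 3.5650 / 6.7694 = 0.5266 kW

COP = 6.7694, W = 0.5266 kW


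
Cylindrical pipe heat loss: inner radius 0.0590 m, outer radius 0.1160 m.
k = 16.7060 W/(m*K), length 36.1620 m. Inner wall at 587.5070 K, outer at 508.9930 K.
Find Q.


dT = 78.5140 K
ln(ro/ri) = 0.6761
Q = 2*pi*16.7060*36.1620*78.5140 / 0.6761 = 440830.1694 W

440830.1694 W


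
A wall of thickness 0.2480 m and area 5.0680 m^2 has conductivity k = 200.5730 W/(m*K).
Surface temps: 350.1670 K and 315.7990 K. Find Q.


dT = 34.3680 K
Q = 200.5730 * 5.0680 * 34.3680 / 0.2480 = 140867.7751 W

140867.7751 W


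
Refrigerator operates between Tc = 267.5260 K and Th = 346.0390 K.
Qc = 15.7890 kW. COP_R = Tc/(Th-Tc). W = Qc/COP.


COP = 267.5260 / 78.5130 = 3.4074
W = 15.7890 / 3.4074 = 4.6337 kW

COP = 3.4074, W = 4.6337 kW


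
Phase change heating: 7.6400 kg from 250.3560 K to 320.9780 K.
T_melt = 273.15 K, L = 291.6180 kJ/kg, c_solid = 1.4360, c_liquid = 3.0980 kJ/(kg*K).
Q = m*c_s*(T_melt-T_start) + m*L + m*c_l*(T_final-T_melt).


Q1 (sensible, solid) = 7.6400 * 1.4360 * 22.7940 = 250.0739 kJ
Q2 (latent) = 7.6400 * 291.6180 = 2227.9615 kJ
Q3 (sensible, liquid) = 7.6400 * 3.0980 * 47.8280 = 1132.0275 kJ
Q_total = 3610.0629 kJ

3610.0629 kJ


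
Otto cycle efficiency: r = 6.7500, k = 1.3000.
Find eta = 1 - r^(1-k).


r^(k-1) = 1.7733
eta = 1 - 1/1.7733 = 0.4361 = 43.6091%

43.6091%


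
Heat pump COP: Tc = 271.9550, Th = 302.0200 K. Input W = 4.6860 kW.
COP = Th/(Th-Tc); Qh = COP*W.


COP = 302.0200 / 30.0650 = 10.0456
Qh = 10.0456 * 4.6860 = 47.0735 kW

COP = 10.0456, Qh = 47.0735 kW


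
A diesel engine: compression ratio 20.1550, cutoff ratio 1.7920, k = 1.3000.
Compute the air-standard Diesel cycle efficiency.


r^(k-1) = 2.4622
rc^k = 2.1347
eta = 0.5524 = 55.2387%

55.2387%


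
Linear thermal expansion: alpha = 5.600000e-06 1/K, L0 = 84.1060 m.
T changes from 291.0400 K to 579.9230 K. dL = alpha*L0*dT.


dT = 288.8830 K
dL = 5.600000e-06 * 84.1060 * 288.8830 = 0.136062 m
L_final = 84.242062 m

dL = 0.136062 m


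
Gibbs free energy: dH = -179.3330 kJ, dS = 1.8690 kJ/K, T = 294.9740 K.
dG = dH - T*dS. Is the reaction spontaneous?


T*dS = 294.9740 * 1.8690 = 551.3064 kJ
dG = -179.3330 - 551.3064 = -730.6394 kJ (spontaneous)

dG = -730.6394 kJ, spontaneous


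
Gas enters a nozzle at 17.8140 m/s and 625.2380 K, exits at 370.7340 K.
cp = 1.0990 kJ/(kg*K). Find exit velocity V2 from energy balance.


dT = 254.5040 K
2*cp*1000*dT = 559399.7920
V1^2 = 317.3386
V2 = sqrt(559717.1306) = 748.1425 m/s

748.1425 m/s


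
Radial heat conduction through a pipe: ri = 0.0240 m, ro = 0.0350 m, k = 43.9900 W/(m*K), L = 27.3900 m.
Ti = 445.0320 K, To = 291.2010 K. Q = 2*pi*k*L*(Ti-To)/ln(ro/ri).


dT = 153.8310 K
ln(ro/ri) = 0.3773
Q = 2*pi*43.9900*27.3900*153.8310 / 0.3773 = 3086665.4514 W

3086665.4514 W


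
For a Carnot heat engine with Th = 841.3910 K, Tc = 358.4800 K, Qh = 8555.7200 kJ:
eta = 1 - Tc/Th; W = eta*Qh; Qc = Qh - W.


eta = 1 - 358.4800/841.3910 = 0.5739
W = 0.5739 * 8555.7200 = 4910.5009 kJ
Qc = 8555.7200 - 4910.5009 = 3645.2191 kJ

eta = 57.3944%, W = 4910.5009 kJ, Qc = 3645.2191 kJ


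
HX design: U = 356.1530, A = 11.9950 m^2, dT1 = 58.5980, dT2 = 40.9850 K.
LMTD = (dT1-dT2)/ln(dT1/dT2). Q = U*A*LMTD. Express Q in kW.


LMTD = 49.2679 K
Q = 356.1530 * 11.9950 * 49.2679 = 210475.1979 W = 210.4752 kW

210.4752 kW


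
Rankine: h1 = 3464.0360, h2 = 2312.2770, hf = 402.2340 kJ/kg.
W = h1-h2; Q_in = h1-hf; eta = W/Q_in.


W = 1151.7590 kJ/kg
Q_in = 3061.8020 kJ/kg
eta = 0.3762 = 37.6170%

eta = 37.6170%


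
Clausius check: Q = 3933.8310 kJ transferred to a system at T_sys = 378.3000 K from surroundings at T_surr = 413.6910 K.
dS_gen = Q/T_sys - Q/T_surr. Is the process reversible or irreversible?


dS_sys = 3933.8310/378.3000 = 10.3987 kJ/K
dS_surr = -3933.8310/413.6910 = -9.5091 kJ/K
dS_gen = 10.3987 - 9.5091 = 0.8896 kJ/K (irreversible)

dS_gen = 0.8896 kJ/K, irreversible


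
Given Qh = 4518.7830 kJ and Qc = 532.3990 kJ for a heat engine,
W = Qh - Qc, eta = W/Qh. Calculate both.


W = 4518.7830 - 532.3990 = 3986.3840 kJ
eta = 3986.3840 / 4518.7830 = 0.8822 = 88.2181%

W = 3986.3840 kJ, eta = 88.2181%


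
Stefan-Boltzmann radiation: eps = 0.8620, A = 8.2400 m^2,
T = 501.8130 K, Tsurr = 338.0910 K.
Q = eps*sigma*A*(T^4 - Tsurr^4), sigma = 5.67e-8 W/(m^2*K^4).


T^4 = 6.3411e+10
Tsurr^4 = 1.3066e+10
Q = 0.8620 * 5.67e-8 * 8.2400 * 5.0346e+10 = 20275.8855 W

20275.8855 W


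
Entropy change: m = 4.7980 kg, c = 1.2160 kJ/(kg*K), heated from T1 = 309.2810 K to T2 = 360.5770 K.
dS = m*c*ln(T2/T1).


T2/T1 = 1.1659
ln(T2/T1) = 0.1535
dS = 4.7980 * 1.2160 * 0.1535 = 0.8953 kJ/K

0.8953 kJ/K


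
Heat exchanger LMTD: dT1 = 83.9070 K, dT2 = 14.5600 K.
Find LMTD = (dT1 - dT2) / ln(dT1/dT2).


dT1/dT2 = 5.7628
ln(dT1/dT2) = 1.7514
LMTD = 69.3470 / 1.7514 = 39.5945 K

39.5945 K


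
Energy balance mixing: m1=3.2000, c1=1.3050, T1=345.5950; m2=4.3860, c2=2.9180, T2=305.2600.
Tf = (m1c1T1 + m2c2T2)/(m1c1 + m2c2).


num = 5350.0284
den = 16.9743
Tf = 315.1831 K

315.1831 K


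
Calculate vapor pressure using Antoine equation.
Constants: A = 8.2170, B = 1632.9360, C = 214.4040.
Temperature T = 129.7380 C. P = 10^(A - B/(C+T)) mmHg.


C+T = 344.1420
B/(C+T) = 4.7449
log10(P) = 8.2170 - 4.7449 = 3.4721
P = 10^3.4721 = 2965.1843 mmHg

2965.1843 mmHg


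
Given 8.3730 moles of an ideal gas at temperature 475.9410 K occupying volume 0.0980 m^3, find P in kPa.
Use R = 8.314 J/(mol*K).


P = nRT/V = 8.3730 * 8.314 * 475.9410 / 0.0980
= 33131.7389 / 0.0980 = 338078.9683 Pa = 338.0790 kPa

338.0790 kPa


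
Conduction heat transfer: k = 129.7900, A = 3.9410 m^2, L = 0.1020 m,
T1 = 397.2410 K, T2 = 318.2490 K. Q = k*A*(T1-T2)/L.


dT = 78.9920 K
Q = 129.7900 * 3.9410 * 78.9920 / 0.1020 = 396123.4979 W

396123.4979 W


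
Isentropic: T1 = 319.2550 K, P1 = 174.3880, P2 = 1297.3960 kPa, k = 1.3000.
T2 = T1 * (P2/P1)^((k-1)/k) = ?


(k-1)/k = 0.2308
(P2/P1)^exp = 1.5890
T2 = 319.2550 * 1.5890 = 507.3013 K

507.3013 K


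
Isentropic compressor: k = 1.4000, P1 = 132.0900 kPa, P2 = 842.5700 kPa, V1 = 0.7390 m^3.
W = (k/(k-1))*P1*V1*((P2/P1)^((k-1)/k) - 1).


(k-1)/k = 0.2857
(P2/P1)^exp = 1.6979
W = 3.5000 * 132.0900 * 0.7390 * (1.6979 - 1) = 238.4547 kJ

238.4547 kJ


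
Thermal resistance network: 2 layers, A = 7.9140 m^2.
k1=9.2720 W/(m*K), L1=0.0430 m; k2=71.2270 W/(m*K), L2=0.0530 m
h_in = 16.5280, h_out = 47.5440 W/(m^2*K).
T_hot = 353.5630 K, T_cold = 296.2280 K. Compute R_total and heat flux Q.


R_conv_in = 1/(16.5280*7.9140) = 0.0076
R_1 = 0.0430/(9.2720*7.9140) = 0.0006
R_2 = 0.0530/(71.2270*7.9140) = 9.4023e-05
R_conv_out = 1/(47.5440*7.9140) = 0.0027
R_total = 0.0110 K/W
Q = 57.3350 / 0.0110 = 5220.4130 W

R_total = 0.0110 K/W, Q = 5220.4130 W


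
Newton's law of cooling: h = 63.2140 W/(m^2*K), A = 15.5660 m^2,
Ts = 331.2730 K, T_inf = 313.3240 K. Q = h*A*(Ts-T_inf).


dT = 17.9490 K
Q = 63.2140 * 15.5660 * 17.9490 = 17661.6208 W

17661.6208 W


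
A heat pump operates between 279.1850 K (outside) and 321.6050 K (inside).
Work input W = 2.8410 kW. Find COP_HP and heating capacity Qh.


COP = 321.6050 / 42.4200 = 7.5814
Qh = 7.5814 * 2.8410 = 21.5389 kW

COP = 7.5814, Qh = 21.5389 kW


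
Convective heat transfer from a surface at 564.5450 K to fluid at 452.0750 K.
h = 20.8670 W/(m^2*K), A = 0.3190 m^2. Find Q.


dT = 112.4700 K
Q = 20.8670 * 0.3190 * 112.4700 = 748.6648 W

748.6648 W


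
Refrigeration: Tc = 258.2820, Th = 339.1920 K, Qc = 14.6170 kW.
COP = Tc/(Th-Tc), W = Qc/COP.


COP = 258.2820 / 80.9100 = 3.1922
W = 14.6170 / 3.1922 = 4.5790 kW

COP = 3.1922, W = 4.5790 kW


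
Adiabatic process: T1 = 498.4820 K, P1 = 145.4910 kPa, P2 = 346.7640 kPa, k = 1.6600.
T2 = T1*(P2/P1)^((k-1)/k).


(k-1)/k = 0.3976
(P2/P1)^exp = 1.4124
T2 = 498.4820 * 1.4124 = 704.0763 K

704.0763 K


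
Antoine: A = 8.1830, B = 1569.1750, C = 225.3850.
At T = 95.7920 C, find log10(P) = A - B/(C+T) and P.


C+T = 321.1770
B/(C+T) = 4.8857
log10(P) = 8.1830 - 4.8857 = 3.2973
P = 10^3.2973 = 1982.8887 mmHg

1982.8887 mmHg


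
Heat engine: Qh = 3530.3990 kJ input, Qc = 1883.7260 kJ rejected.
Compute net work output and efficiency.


W = 3530.3990 - 1883.7260 = 1646.6730 kJ
eta = 1646.6730 / 3530.3990 = 0.4664 = 46.6427%

W = 1646.6730 kJ, eta = 46.6427%


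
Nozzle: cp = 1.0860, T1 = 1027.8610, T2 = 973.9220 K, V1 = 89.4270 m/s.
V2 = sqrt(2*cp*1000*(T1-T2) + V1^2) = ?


dT = 53.9390 K
2*cp*1000*dT = 117155.5080
V1^2 = 7997.1883
V2 = sqrt(125152.6963) = 353.7693 m/s

353.7693 m/s


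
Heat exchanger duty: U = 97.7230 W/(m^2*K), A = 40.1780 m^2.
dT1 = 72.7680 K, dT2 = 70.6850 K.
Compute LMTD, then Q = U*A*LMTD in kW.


LMTD = 71.7215 K
Q = 97.7230 * 40.1780 * 71.7215 = 281601.0172 W = 281.6010 kW

281.6010 kW


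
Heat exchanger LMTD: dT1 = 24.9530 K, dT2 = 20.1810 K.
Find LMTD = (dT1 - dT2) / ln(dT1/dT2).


dT1/dT2 = 1.2365
ln(dT1/dT2) = 0.2123
LMTD = 4.7720 / 0.2123 = 22.4827 K

22.4827 K


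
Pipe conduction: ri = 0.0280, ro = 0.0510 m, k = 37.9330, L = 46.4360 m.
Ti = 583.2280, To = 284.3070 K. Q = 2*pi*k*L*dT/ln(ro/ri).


dT = 298.9210 K
ln(ro/ri) = 0.5996
Q = 2*pi*37.9330*46.4360*298.9210 / 0.5996 = 5517360.5496 W

5517360.5496 W


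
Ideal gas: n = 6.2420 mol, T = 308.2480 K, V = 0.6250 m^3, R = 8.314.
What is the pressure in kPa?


P = nRT/V = 6.2420 * 8.314 * 308.2480 / 0.6250
= 15996.8345 / 0.6250 = 25594.9352 Pa = 25.5949 kPa

25.5949 kPa


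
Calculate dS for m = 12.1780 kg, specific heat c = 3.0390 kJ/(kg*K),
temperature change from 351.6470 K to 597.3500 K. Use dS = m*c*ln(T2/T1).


T2/T1 = 1.6987
ln(T2/T1) = 0.5299
dS = 12.1780 * 3.0390 * 0.5299 = 19.6101 kJ/K

19.6101 kJ/K


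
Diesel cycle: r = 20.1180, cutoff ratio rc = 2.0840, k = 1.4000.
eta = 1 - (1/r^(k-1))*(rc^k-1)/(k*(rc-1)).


r^(k-1) = 3.3223
rc^k = 2.7955
eta = 0.6439 = 64.3885%

64.3885%


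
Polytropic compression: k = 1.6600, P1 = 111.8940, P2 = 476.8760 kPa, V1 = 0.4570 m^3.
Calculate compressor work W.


(k-1)/k = 0.3976
(P2/P1)^exp = 1.7796
W = 2.5152 * 111.8940 * 0.4570 * (1.7796 - 1) = 100.2672 kJ

100.2672 kJ


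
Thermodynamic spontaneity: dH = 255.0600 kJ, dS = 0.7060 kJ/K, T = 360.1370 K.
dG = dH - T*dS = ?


T*dS = 360.1370 * 0.7060 = 254.2567 kJ
dG = 255.0600 - 254.2567 = 0.8033 kJ (non-spontaneous)

dG = 0.8033 kJ, non-spontaneous


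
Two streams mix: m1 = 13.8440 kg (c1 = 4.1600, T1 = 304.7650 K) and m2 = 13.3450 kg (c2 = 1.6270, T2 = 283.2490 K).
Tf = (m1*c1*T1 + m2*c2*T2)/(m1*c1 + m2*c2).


num = 23701.7248
den = 79.3034
Tf = 298.8742 K

298.8742 K


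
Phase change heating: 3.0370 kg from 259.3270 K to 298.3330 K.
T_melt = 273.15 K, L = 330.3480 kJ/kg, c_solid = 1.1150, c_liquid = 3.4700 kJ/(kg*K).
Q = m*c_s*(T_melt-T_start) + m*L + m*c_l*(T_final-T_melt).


Q1 (sensible, solid) = 3.0370 * 1.1150 * 13.8230 = 46.8082 kJ
Q2 (latent) = 3.0370 * 330.3480 = 1003.2669 kJ
Q3 (sensible, liquid) = 3.0370 * 3.4700 * 25.1830 = 265.3883 kJ
Q_total = 1315.4634 kJ

1315.4634 kJ


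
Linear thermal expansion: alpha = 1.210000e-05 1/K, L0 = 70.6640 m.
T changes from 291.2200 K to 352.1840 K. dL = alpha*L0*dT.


dT = 60.9640 K
dL = 1.210000e-05 * 70.6640 * 60.9640 = 0.052126 m
L_final = 70.716126 m

dL = 0.052126 m


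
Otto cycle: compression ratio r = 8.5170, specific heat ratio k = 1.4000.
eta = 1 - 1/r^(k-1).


r^(k-1) = 2.3557
eta = 1 - 1/2.3557 = 0.5755 = 57.5493%

57.5493%


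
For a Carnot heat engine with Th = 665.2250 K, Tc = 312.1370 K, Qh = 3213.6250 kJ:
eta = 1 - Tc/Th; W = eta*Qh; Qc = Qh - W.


eta = 1 - 312.1370/665.2250 = 0.5308
W = 0.5308 * 3213.6250 = 1705.7273 kJ
Qc = 3213.6250 - 1705.7273 = 1507.8977 kJ

eta = 53.0780%, W = 1705.7273 kJ, Qc = 1507.8977 kJ


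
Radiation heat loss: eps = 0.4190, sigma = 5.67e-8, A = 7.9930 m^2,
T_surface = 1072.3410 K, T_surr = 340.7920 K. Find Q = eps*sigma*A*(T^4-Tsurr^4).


T^4 = 1.3223e+12
Tsurr^4 = 1.3488e+10
Q = 0.4190 * 5.67e-8 * 7.9930 * 1.3088e+12 = 248533.9508 W

248533.9508 W


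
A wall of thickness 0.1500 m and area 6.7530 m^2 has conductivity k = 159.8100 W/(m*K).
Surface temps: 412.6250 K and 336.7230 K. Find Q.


dT = 75.9020 K
Q = 159.8100 * 6.7530 * 75.9020 / 0.1500 = 546088.0359 W

546088.0359 W


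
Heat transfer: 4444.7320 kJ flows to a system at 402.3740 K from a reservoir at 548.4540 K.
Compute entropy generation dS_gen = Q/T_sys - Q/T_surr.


dS_sys = 4444.7320/402.3740 = 11.0463 kJ/K
dS_surr = -4444.7320/548.4540 = -8.1041 kJ/K
dS_gen = 11.0463 - 8.1041 = 2.9422 kJ/K (irreversible)

dS_gen = 2.9422 kJ/K, irreversible


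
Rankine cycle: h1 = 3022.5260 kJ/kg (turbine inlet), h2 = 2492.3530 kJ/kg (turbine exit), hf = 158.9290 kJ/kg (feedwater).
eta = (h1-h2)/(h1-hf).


W = 530.1730 kJ/kg
Q_in = 2863.5970 kJ/kg
eta = 0.1851 = 18.5142%

eta = 18.5142%


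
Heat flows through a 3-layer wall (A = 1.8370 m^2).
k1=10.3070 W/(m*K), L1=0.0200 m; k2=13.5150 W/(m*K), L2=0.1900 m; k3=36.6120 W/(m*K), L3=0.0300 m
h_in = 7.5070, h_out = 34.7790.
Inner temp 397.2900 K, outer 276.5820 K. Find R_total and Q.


R_conv_in = 1/(7.5070*1.8370) = 0.0725
R_1 = 0.0200/(10.3070*1.8370) = 0.0011
R_2 = 0.1900/(13.5150*1.8370) = 0.0077
R_3 = 0.0300/(36.6120*1.8370) = 0.0004
R_conv_out = 1/(34.7790*1.8370) = 0.0157
R_total = 0.0973 K/W
Q = 120.7080 / 0.0973 = 1240.2968 W

R_total = 0.0973 K/W, Q = 1240.2968 W


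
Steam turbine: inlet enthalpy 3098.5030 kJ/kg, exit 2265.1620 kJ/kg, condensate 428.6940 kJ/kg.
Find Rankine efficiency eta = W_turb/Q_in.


W = 833.3410 kJ/kg
Q_in = 2669.8090 kJ/kg
eta = 0.3121 = 31.2135%

eta = 31.2135%


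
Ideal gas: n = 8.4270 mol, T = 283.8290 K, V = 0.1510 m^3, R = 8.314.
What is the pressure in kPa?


P = nRT/V = 8.4270 * 8.314 * 283.8290 / 0.1510
= 19885.6495 / 0.1510 = 131693.0433 Pa = 131.6930 kPa

131.6930 kPa


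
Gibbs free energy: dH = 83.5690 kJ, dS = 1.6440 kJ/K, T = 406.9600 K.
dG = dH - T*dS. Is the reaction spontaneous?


T*dS = 406.9600 * 1.6440 = 669.0422 kJ
dG = 83.5690 - 669.0422 = -585.4732 kJ (spontaneous)

dG = -585.4732 kJ, spontaneous


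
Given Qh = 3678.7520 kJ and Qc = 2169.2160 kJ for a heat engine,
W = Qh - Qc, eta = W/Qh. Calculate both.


W = 3678.7520 - 2169.2160 = 1509.5360 kJ
eta = 1509.5360 / 3678.7520 = 0.4103 = 41.0339%

W = 1509.5360 kJ, eta = 41.0339%


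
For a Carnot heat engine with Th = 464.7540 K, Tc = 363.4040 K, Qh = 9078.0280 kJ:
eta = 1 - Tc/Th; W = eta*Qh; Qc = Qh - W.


eta = 1 - 363.4040/464.7540 = 0.2181
W = 0.2181 * 9078.0280 = 1979.6670 kJ
Qc = 9078.0280 - 1979.6670 = 7098.3610 kJ

eta = 21.8072%, W = 1979.6670 kJ, Qc = 7098.3610 kJ


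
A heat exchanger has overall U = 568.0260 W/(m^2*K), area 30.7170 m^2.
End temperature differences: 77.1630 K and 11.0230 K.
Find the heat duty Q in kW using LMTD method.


LMTD = 33.9888 K
Q = 568.0260 * 30.7170 * 33.9888 = 593038.1541 W = 593.0382 kW

593.0382 kW


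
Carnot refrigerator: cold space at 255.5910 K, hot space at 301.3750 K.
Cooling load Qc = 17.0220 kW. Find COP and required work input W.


COP = 255.5910 / 45.7840 = 5.5825
W = 17.0220 / 5.5825 = 3.0491 kW

COP = 5.5825, W = 3.0491 kW


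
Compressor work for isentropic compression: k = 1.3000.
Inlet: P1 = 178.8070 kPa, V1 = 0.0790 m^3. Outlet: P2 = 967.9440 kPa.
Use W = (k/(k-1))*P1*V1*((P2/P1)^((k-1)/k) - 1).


(k-1)/k = 0.2308
(P2/P1)^exp = 1.4766
W = 4.3333 * 178.8070 * 0.0790 * (1.4766 - 1) = 29.1731 kJ

29.1731 kJ


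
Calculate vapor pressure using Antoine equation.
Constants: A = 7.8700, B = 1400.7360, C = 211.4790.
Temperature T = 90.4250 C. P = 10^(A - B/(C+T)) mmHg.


C+T = 301.9040
B/(C+T) = 4.6397
log10(P) = 7.8700 - 4.6397 = 3.2303
P = 10^3.2303 = 1699.5207 mmHg

1699.5207 mmHg


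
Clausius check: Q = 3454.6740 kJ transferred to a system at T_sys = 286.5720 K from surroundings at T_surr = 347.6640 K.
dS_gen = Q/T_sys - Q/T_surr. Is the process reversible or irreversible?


dS_sys = 3454.6740/286.5720 = 12.0552 kJ/K
dS_surr = -3454.6740/347.6640 = -9.9368 kJ/K
dS_gen = 12.0552 - 9.9368 = 2.1184 kJ/K (irreversible)

dS_gen = 2.1184 kJ/K, irreversible


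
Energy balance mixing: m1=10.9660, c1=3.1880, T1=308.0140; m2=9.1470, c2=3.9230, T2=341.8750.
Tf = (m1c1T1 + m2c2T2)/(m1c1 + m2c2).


num = 23035.7821
den = 70.8433
Tf = 325.1653 K

325.1653 K


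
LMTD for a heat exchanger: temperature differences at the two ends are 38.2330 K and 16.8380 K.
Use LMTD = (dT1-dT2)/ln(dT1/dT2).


dT1/dT2 = 2.2706
ln(dT1/dT2) = 0.8201
LMTD = 21.3950 / 0.8201 = 26.0895 K

26.0895 K


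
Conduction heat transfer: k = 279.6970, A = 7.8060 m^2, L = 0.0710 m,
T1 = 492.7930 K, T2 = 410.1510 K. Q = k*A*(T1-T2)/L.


dT = 82.6420 K
Q = 279.6970 * 7.8060 * 82.6420 / 0.0710 = 2541316.9044 W

2541316.9044 W


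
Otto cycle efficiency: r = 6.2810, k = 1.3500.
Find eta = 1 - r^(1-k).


r^(k-1) = 1.9024
eta = 1 - 1/1.9024 = 0.4744 = 47.4358%

47.4358%


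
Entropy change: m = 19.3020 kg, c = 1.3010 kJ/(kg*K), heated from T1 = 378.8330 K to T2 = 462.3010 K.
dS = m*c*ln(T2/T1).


T2/T1 = 1.2203
ln(T2/T1) = 0.1991
dS = 19.3020 * 1.3010 * 0.1991 = 5.0003 kJ/K

5.0003 kJ/K


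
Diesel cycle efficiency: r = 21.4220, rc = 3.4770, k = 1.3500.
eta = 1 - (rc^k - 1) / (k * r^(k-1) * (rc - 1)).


r^(k-1) = 2.9228
rc^k = 5.3781
eta = 0.5521 = 55.2058%

55.2058%


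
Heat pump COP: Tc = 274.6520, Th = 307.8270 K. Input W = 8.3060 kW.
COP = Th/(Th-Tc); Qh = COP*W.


COP = 307.8270 / 33.1750 = 9.2789
Qh = 9.2789 * 8.3060 = 77.0704 kW

COP = 9.2789, Qh = 77.0704 kW


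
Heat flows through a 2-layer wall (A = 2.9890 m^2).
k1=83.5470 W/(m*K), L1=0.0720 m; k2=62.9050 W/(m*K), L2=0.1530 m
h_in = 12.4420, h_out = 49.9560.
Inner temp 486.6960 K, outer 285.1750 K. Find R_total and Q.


R_conv_in = 1/(12.4420*2.9890) = 0.0269
R_1 = 0.0720/(83.5470*2.9890) = 0.0003
R_2 = 0.1530/(62.9050*2.9890) = 0.0008
R_conv_out = 1/(49.9560*2.9890) = 0.0067
R_total = 0.0347 K/W
Q = 201.5210 / 0.0347 = 5809.4106 W

R_total = 0.0347 K/W, Q = 5809.4106 W


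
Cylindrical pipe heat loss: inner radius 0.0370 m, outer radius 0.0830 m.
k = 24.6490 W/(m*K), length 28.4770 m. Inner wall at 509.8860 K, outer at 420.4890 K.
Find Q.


dT = 89.3970 K
ln(ro/ri) = 0.8079
Q = 2*pi*24.6490*28.4770*89.3970 / 0.8079 = 488007.5548 W

488007.5548 W


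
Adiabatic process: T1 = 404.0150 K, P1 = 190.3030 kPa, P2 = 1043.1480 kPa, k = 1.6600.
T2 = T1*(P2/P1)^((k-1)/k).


(k-1)/k = 0.3976
(P2/P1)^exp = 1.9669
T2 = 404.0150 * 1.9669 = 794.6523 K

794.6523 K


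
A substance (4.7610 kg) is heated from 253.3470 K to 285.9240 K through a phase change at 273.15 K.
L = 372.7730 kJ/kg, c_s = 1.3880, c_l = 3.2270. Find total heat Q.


Q1 (sensible, solid) = 4.7610 * 1.3880 * 19.8030 = 130.8635 kJ
Q2 (latent) = 4.7610 * 372.7730 = 1774.7723 kJ
Q3 (sensible, liquid) = 4.7610 * 3.2270 * 12.7740 = 196.2565 kJ
Q_total = 2101.8923 kJ

2101.8923 kJ


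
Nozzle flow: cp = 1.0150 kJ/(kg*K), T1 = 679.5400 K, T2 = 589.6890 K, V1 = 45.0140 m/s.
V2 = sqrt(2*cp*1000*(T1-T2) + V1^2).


dT = 89.8510 K
2*cp*1000*dT = 182397.5300
V1^2 = 2026.2602
V2 = sqrt(184423.7902) = 429.4459 m/s

429.4459 m/s


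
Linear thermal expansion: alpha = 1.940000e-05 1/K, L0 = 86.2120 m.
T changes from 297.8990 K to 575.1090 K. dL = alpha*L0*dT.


dT = 277.2100 K
dL = 1.940000e-05 * 86.2120 * 277.2100 = 0.463637 m
L_final = 86.675637 m

dL = 0.463637 m


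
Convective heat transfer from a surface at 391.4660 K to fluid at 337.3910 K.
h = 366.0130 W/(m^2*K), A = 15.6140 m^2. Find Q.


dT = 54.0750 K
Q = 366.0130 * 15.6140 * 54.0750 = 309034.6766 W

309034.6766 W


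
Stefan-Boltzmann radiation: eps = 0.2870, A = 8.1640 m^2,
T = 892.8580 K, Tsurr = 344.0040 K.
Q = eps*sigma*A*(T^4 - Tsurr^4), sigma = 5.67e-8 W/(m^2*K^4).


T^4 = 6.3552e+11
Tsurr^4 = 1.4004e+10
Q = 0.2870 * 5.67e-8 * 8.1640 * 6.2152e+11 = 82569.6770 W

82569.6770 W


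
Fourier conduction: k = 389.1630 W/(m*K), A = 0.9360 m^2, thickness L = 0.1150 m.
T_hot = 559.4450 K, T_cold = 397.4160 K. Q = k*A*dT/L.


dT = 162.0290 K
Q = 389.1630 * 0.9360 * 162.0290 / 0.1150 = 513218.4996 W

513218.4996 W


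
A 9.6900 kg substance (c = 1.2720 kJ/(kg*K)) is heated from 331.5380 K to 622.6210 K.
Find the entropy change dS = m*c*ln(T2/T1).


T2/T1 = 1.8780
ln(T2/T1) = 0.6302
dS = 9.6900 * 1.2720 * 0.6302 = 7.7676 kJ/K

7.7676 kJ/K


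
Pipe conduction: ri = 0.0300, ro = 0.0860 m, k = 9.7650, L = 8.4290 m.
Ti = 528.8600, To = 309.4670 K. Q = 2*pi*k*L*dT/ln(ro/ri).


dT = 219.3930 K
ln(ro/ri) = 1.0531
Q = 2*pi*9.7650*8.4290*219.3930 / 1.0531 = 107735.9734 W

107735.9734 W


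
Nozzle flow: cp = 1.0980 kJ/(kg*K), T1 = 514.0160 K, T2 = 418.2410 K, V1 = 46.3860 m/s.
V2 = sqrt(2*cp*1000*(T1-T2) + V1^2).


dT = 95.7750 K
2*cp*1000*dT = 210321.9000
V1^2 = 2151.6610
V2 = sqrt(212473.5610) = 460.9485 m/s

460.9485 m/s


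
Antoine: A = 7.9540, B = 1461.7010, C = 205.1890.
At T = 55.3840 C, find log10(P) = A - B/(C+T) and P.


C+T = 260.5730
B/(C+T) = 5.6096
log10(P) = 7.9540 - 5.6096 = 2.3444
P = 10^2.3444 = 221.0221 mmHg

221.0221 mmHg


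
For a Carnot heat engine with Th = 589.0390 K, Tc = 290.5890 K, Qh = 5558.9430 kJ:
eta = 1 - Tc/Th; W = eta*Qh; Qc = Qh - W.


eta = 1 - 290.5890/589.0390 = 0.5067
W = 0.5067 * 5558.9430 = 2816.5648 kJ
Qc = 5558.9430 - 2816.5648 = 2742.3782 kJ

eta = 50.6673%, W = 2816.5648 kJ, Qc = 2742.3782 kJ


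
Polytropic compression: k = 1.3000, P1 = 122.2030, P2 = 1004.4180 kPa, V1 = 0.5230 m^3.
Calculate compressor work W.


(k-1)/k = 0.2308
(P2/P1)^exp = 1.6260
W = 4.3333 * 122.2030 * 0.5230 * (1.6260 - 1) = 173.3669 kJ

173.3669 kJ


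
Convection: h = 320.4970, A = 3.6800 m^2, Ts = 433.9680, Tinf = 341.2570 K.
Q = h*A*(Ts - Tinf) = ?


dT = 92.7110 K
Q = 320.4970 * 3.6800 * 92.7110 = 109346.0383 W

109346.0383 W


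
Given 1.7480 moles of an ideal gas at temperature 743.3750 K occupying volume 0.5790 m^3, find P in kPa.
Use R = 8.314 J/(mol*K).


P = nRT/V = 1.7480 * 8.314 * 743.3750 / 0.5790
= 10803.3737 / 0.5790 = 18658.6766 Pa = 18.6587 kPa

18.6587 kPa


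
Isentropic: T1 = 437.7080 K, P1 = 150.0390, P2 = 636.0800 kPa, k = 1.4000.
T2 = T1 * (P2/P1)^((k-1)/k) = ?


(k-1)/k = 0.2857
(P2/P1)^exp = 1.5109
T2 = 437.7080 * 1.5109 = 661.3254 K

661.3254 K


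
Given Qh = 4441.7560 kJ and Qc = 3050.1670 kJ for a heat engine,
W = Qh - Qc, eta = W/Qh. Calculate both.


W = 4441.7560 - 3050.1670 = 1391.5890 kJ
eta = 1391.5890 / 4441.7560 = 0.3133 = 31.3297%

W = 1391.5890 kJ, eta = 31.3297%


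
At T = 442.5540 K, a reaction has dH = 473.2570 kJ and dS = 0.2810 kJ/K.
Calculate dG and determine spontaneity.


T*dS = 442.5540 * 0.2810 = 124.3577 kJ
dG = 473.2570 - 124.3577 = 348.8993 kJ (non-spontaneous)

dG = 348.8993 kJ, non-spontaneous


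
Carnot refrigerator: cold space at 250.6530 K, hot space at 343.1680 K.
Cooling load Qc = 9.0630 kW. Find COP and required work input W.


COP = 250.6530 / 92.5150 = 2.7093
W = 9.0630 / 2.7093 = 3.3451 kW

COP = 2.7093, W = 3.3451 kW


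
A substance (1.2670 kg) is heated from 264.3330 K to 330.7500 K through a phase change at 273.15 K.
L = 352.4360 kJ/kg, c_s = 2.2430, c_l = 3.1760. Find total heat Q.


Q1 (sensible, solid) = 1.2670 * 2.2430 * 8.8170 = 25.0569 kJ
Q2 (latent) = 1.2670 * 352.4360 = 446.5364 kJ
Q3 (sensible, liquid) = 1.2670 * 3.1760 * 57.6000 = 231.7819 kJ
Q_total = 703.3752 kJ

703.3752 kJ


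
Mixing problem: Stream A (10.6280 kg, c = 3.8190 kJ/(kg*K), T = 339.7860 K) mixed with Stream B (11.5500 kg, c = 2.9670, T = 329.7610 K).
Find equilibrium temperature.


num = 25091.8772
den = 74.8572
Tf = 335.1967 K

335.1967 K


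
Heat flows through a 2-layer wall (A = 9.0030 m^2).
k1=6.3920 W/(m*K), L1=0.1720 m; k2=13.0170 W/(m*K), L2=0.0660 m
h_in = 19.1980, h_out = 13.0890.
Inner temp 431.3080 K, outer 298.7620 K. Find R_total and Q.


R_conv_in = 1/(19.1980*9.0030) = 0.0058
R_1 = 0.1720/(6.3920*9.0030) = 0.0030
R_2 = 0.0660/(13.0170*9.0030) = 0.0006
R_conv_out = 1/(13.0890*9.0030) = 0.0085
R_total = 0.0178 K/W
Q = 132.5460 / 0.0178 = 7436.4592 W

R_total = 0.0178 K/W, Q = 7436.4592 W


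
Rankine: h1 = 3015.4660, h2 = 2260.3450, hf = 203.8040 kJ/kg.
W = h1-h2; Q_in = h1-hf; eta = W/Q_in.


W = 755.1210 kJ/kg
Q_in = 2811.6620 kJ/kg
eta = 0.2686 = 26.8567%

eta = 26.8567%


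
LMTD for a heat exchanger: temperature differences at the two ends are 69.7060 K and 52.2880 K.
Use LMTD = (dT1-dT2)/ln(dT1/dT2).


dT1/dT2 = 1.3331
ln(dT1/dT2) = 0.2875
LMTD = 17.4180 / 0.2875 = 60.5802 K

60.5802 K


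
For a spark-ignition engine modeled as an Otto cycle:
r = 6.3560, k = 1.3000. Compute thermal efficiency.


r^(k-1) = 1.7416
eta = 1 - 1/1.7416 = 0.4258 = 42.5824%

42.5824%


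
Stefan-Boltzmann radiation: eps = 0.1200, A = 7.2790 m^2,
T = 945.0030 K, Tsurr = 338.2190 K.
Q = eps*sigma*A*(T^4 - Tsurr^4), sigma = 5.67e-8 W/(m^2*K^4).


T^4 = 7.9750e+11
Tsurr^4 = 1.3086e+10
Q = 0.1200 * 5.67e-8 * 7.2790 * 7.8442e+11 = 38849.3450 W

38849.3450 W


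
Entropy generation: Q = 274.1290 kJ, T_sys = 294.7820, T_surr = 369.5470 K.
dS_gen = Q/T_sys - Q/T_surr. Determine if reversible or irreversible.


dS_sys = 274.1290/294.7820 = 0.9299 kJ/K
dS_surr = -274.1290/369.5470 = -0.7418 kJ/K
dS_gen = 0.9299 - 0.7418 = 0.1881 kJ/K (irreversible)

dS_gen = 0.1881 kJ/K, irreversible


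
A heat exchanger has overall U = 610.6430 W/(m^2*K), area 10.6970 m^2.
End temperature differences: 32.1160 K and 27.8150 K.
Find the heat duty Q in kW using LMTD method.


LMTD = 29.9140 K
Q = 610.6430 * 10.6970 * 29.9140 = 195399.5909 W = 195.3996 kW

195.3996 kW


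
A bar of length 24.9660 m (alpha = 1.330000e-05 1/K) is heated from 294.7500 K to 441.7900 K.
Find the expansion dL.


dT = 147.0400 K
dL = 1.330000e-05 * 24.9660 * 147.0400 = 0.048824 m
L_final = 25.014824 m

dL = 0.048824 m


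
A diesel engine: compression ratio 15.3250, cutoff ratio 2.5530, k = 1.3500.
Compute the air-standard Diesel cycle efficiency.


r^(k-1) = 2.5995
rc^k = 3.5442
eta = 0.5332 = 53.3173%

53.3173%


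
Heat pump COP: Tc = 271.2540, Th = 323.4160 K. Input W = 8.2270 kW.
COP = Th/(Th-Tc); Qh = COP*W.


COP = 323.4160 / 52.1620 = 6.2002
Qh = 6.2002 * 8.2270 = 51.0092 kW

COP = 6.2002, Qh = 51.0092 kW


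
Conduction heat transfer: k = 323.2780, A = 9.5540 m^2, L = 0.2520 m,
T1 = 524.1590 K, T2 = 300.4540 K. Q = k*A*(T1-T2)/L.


dT = 223.7050 K
Q = 323.2780 * 9.5540 * 223.7050 / 0.2520 = 2741804.8344 W

2741804.8344 W


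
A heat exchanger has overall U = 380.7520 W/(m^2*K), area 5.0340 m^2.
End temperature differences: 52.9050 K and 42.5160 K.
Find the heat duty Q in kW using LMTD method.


LMTD = 47.5214 K
Q = 380.7520 * 5.0340 * 47.5214 = 91084.4986 W = 91.0845 kW

91.0845 kW


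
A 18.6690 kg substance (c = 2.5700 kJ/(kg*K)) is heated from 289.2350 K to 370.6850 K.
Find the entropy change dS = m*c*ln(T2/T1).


T2/T1 = 1.2816
ln(T2/T1) = 0.2481
dS = 18.6690 * 2.5700 * 0.2481 = 11.9043 kJ/K

11.9043 kJ/K


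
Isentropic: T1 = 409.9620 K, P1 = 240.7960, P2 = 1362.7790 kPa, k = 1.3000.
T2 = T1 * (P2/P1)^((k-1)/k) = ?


(k-1)/k = 0.2308
(P2/P1)^exp = 1.4918
T2 = 409.9620 * 1.4918 = 611.5911 K

611.5911 K


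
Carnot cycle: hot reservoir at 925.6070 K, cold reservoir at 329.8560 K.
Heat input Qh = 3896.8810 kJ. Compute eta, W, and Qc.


eta = 1 - 329.8560/925.6070 = 0.6436
W = 0.6436 * 3896.8810 = 2508.1603 kJ
Qc = 3896.8810 - 2508.1603 = 1388.7207 kJ

eta = 64.3633%, W = 2508.1603 kJ, Qc = 1388.7207 kJ


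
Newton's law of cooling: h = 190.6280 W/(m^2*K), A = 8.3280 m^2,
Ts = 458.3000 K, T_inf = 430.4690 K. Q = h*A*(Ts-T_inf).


dT = 27.8310 K
Q = 190.6280 * 8.3280 * 27.8310 = 44183.1036 W

44183.1036 W


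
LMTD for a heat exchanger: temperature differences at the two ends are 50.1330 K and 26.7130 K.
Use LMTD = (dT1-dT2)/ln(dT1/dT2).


dT1/dT2 = 1.8767
ln(dT1/dT2) = 0.6295
LMTD = 23.4200 / 0.6295 = 37.2024 K

37.2024 K


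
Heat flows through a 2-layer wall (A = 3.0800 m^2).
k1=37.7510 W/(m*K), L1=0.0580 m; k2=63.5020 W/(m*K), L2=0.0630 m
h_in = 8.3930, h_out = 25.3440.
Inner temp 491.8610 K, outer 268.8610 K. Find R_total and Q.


R_conv_in = 1/(8.3930*3.0800) = 0.0387
R_1 = 0.0580/(37.7510*3.0800) = 0.0005
R_2 = 0.0630/(63.5020*3.0800) = 0.0003
R_conv_out = 1/(25.3440*3.0800) = 0.0128
R_total = 0.0523 K/W
Q = 223.0000 / 0.0523 = 4262.5801 W

R_total = 0.0523 K/W, Q = 4262.5801 W


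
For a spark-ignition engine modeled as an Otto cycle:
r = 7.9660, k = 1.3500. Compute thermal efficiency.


r^(k-1) = 2.0674
eta = 1 - 1/2.0674 = 0.5163 = 51.6311%

51.6311%


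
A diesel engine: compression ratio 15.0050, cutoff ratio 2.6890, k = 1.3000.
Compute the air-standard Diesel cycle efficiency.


r^(k-1) = 2.2536
rc^k = 3.6180
eta = 0.4709 = 47.0915%

47.0915%


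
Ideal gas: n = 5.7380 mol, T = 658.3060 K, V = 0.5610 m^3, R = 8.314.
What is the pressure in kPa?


P = nRT/V = 5.7380 * 8.314 * 658.3060 / 0.5610
= 31404.9696 / 0.5610 = 55980.3380 Pa = 55.9803 kPa

55.9803 kPa


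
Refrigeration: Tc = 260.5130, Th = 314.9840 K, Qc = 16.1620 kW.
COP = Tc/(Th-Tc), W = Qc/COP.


COP = 260.5130 / 54.4710 = 4.7826
W = 16.1620 / 4.7826 = 3.3793 kW

COP = 4.7826, W = 3.3793 kW


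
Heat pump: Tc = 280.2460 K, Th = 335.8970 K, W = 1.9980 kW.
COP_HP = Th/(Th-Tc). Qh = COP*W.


COP = 335.8970 / 55.6510 = 6.0358
Qh = 6.0358 * 1.9980 = 12.0595 kW

COP = 6.0358, Qh = 12.0595 kW


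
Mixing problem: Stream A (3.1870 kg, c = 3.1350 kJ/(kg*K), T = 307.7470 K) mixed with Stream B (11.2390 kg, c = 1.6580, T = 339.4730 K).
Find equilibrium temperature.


num = 9400.6045
den = 28.6255
Tf = 328.3996 K

328.3996 K


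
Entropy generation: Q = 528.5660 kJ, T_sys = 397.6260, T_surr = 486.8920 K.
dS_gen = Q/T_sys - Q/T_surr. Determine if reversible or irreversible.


dS_sys = 528.5660/397.6260 = 1.3293 kJ/K
dS_surr = -528.5660/486.8920 = -1.0856 kJ/K
dS_gen = 1.3293 - 1.0856 = 0.2437 kJ/K (irreversible)

dS_gen = 0.2437 kJ/K, irreversible


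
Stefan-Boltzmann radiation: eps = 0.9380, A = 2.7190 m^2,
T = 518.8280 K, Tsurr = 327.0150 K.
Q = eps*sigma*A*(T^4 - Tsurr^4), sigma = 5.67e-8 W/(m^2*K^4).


T^4 = 7.2459e+10
Tsurr^4 = 1.1436e+10
Q = 0.9380 * 5.67e-8 * 2.7190 * 6.1023e+10 = 8824.5148 W

8824.5148 W


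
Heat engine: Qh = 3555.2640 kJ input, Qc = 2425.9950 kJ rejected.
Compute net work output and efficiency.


W = 3555.2640 - 2425.9950 = 1129.2690 kJ
eta = 1129.2690 / 3555.2640 = 0.3176 = 31.7633%

W = 1129.2690 kJ, eta = 31.7633%


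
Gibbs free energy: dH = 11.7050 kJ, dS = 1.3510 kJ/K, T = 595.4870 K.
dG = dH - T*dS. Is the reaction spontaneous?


T*dS = 595.4870 * 1.3510 = 804.5029 kJ
dG = 11.7050 - 804.5029 = -792.7979 kJ (spontaneous)

dG = -792.7979 kJ, spontaneous


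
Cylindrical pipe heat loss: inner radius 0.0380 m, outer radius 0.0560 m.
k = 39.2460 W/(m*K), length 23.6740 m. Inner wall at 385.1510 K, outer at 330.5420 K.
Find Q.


dT = 54.6090 K
ln(ro/ri) = 0.3878
Q = 2*pi*39.2460*23.6740*54.6090 / 0.3878 = 822132.7210 W

822132.7210 W
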